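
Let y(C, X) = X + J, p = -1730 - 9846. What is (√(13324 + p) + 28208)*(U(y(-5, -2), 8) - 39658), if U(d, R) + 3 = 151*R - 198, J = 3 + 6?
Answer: -1090267408 - 77302*√437 ≈ -1.0919e+9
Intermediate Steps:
p = -11576
J = 9
y(C, X) = 9 + X (y(C, X) = X + 9 = 9 + X)
U(d, R) = -201 + 151*R (U(d, R) = -3 + (151*R - 198) = -3 + (-198 + 151*R) = -201 + 151*R)
(√(13324 + p) + 28208)*(U(y(-5, -2), 8) - 39658) = (√(13324 - 11576) + 28208)*((-201 + 151*8) - 39658) = (√1748 + 28208)*((-201 + 1208) - 39658) = (2*√437 + 28208)*(1007 - 39658) = (28208 + 2*√437)*(-38651) = -1090267408 - 77302*√437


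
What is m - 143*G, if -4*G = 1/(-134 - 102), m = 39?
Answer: 36673/944 ≈ 38.849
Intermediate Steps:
G = 1/944 (G = -1/(4*(-134 - 102)) = -¼/(-236) = -¼*(-1/236) = 1/944 ≈ 0.0010593)
m - 143*G = 39 - 143*1/944 = 39 - 143/944 = 36673/944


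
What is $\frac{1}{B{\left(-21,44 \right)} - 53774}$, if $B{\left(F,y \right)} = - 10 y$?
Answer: $- \frac{1}{54214} \approx -1.8445 \cdot 10^{-5}$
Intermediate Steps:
$\frac{1}{B{\left(-21,44 \right)} - 53774} = \frac{1}{\left(-10\right) 44 - 53774} = \frac{1}{-440 - 53774} = \frac{1}{-54214} = - \frac{1}{54214}$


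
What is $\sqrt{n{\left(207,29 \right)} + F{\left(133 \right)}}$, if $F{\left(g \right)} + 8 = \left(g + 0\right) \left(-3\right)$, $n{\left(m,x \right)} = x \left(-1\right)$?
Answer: $2 i \sqrt{109} \approx 20.881 i$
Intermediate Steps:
$n{\left(m,x \right)} = - x$
$F{\left(g \right)} = -8 - 3 g$ ($F{\left(g \right)} = -8 + \left(g + 0\right) \left(-3\right) = -8 + g \left(-3\right) = -8 - 3 g$)
$\sqrt{n{\left(207,29 \right)} + F{\left(133 \right)}} = \sqrt{\left(-1\right) 29 - 407} = \sqrt{-29 - 407} = \sqrt{-436} = 2 i \sqrt{109}$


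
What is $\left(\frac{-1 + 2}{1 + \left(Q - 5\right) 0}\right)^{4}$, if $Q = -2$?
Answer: $1$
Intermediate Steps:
$\left(\frac{-1 + 2}{1 + \left(Q - 5\right) 0}\right)^{4} = \left(\frac{-1 + 2}{1 + \left(-2 - 5\right) 0}\right)^{4} = \left(1 \frac{1}{1 - 0}\right)^{4} = \left(1 \frac{1}{1 + 0}\right)^{4} = \left(1 \cdot 1^{-1}\right)^{4} = \left(1 \cdot 1\right)^{4} = 1^{4} = 1$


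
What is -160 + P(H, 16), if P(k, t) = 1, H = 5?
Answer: -159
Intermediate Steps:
-160 + P(H, 16) = -160 + 1 = -159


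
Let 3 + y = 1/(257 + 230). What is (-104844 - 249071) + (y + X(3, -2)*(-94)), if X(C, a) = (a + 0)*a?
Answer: -172541177/487 ≈ -3.5429e+5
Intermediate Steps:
X(C, a) = a**2 (X(C, a) = a*a = a**2)
y = -1460/487 (y = -3 + 1/(257 + 230) = -3 + 1/487 = -1460/487 ≈ -2.9979)
(-104844 - 249071) + (y + X(3, -2)*(-94)) = (-104844 - 249071) + (-1460/487 + (-2)**2*(-94)) = -353915 + (-1460/487 + 4*(-94)) = -353915 + (-1460/487 - 376) = -353915 - 184572/487 = -172541177/487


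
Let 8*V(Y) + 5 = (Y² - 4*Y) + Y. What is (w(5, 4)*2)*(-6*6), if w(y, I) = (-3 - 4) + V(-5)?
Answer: 189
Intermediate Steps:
V(Y) = -5/8 - 3*Y/8 + Y²/8 (V(Y) = -5/8 + ((Y² - 4*Y) + Y)/8 = -5/8 + (Y² - 3*Y)/8 = -5/8 + (-3*Y/8 + Y²/8) = -5/8 - 3*Y/8 + Y²/8)
w(y, I) = -21/8 (w(y, I) = (-3 - 4) + (-5/8 - 3/8*(-5) + (⅛)*(-5)²) = -7 + (-5/8 + 15/8 + (⅛)*25) = -7 + (-5/8 + 15/8 + 25/8) = -7 + 35/8 = -21/8)
(w(5, 4)*2)*(-6*6) = (-21/8*2)*(-6*6) = -21/4*(-36) = 189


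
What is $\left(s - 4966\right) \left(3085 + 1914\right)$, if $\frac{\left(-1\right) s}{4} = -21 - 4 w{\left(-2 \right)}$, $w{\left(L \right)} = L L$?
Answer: $-24085182$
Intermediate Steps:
$w{\left(L \right)} = L^{2}$
$s = 148$ ($s = - 4 \left(-21 - 4 \left(-2\right)^{2}\right) = - 4 \left(-21 - 16\right) = \left(-4\right) \left(-37\right) = 148$)
$\left(s - 4966\right) \left(3085 + 1914\right) = \left(148 - 4966\right) \left(3085 + 1914\right) = \left(-4818\right) 4999 = -24085182$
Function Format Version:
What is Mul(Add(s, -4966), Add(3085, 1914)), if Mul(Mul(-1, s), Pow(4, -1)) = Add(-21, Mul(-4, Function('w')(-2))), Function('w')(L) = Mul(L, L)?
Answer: -24085182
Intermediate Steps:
Function('w')(L) = Pow(L, 2)
s = 148 (s = Mul(-4, Add(-21, Mul(-4, Pow(-2, 2)))) = Mul(-4, Add(-21, Mul(-4, 4))) = Mul(-4, Add(-21, -16)) = Mul(-4, -37) = 148)
Mul(Add(s, -4966), Add(3085, 1914)) = Mul(Add(148, -4966), Add(3085, 1914)) = Mul(-4818, 4999) = -24085182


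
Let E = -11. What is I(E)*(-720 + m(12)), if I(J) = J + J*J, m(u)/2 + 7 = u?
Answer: -78100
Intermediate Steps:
m(u) = -14 + 2*u
I(J) = J + J²
I(E)*(-720 + m(12)) = (-11*(1 - 11))*(-720 + (-14 + 2*12)) = (-11*(-10))*(-720 + (-14 + 24)) = 110*(-720 + 10) = 110*(-710) = -78100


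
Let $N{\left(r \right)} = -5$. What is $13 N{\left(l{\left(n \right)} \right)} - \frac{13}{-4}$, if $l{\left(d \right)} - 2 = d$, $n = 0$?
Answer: $- \frac{247}{4} \approx -61.75$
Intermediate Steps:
$l{\left(d \right)} = 2 + d$
$13 N{\left(l{\left(n \right)} \right)} - \frac{13}{-4} = 13 \left(-5\right) - \frac{13}{-4} = -65 - - \frac{13}{4} = -65 + \frac{13}{4} = - \frac{247}{4}$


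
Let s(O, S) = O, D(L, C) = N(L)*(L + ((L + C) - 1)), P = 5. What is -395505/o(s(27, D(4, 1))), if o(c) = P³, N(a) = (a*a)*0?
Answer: -79101/25 ≈ -3164.0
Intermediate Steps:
N(a) = 0 (N(a) = a²*0 = 0)
D(L, C) = 0 (D(L, C) = 0*(L + ((L + C) - 1)) = 0*(L + ((C + L) - 1)) = 0*(L + (-1 + C + L)) = 0*(-1 + C + 2*L) = 0)
o(c) = 125 (o(c) = 5³ = 125)
-395505/o(s(27, D(4, 1))) = -395505/125 = -395505*1/125 = -79101/25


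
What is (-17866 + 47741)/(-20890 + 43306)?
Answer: 29875/22416 ≈ 1.3328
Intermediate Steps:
(-17866 + 47741)/(-20890 + 43306) = 29875/22416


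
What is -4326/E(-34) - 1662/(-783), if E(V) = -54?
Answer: 21463/261 ≈ 82.234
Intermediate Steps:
-4326/E(-34) - 1662/(-783) = -4326/(-54) - 1662/(-783) = -4326*(-1/54) - 1662*(-1/783) = 721/9 + 554/261 = 21463/261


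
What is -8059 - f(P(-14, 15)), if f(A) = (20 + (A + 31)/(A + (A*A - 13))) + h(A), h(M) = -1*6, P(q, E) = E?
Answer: -1832617/227 ≈ -8073.2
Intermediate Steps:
h(M) = -6
f(A) = 14 + (31 + A)/(-13 + A + A²) (f(A) = (20 + (A + 31)/(A + (A*A - 13))) - 6 = (20 + (31 + A)/(A + (A² - 13))) - 6 = (20 + (31 + A)/(A + (-13 + A²))) - 6 = (20 + (31 + A)/(-13 + A + A²)) - 6 = 14 + (31 + A)/(-13 + A + A²))
-8059 - f(P(-14, 15)) = -8059 - (-151 + 14*15² + 15*15)/(-13 + 15 + 15²) = -8059 - (-151 + 14*225 + 225)/(-13 + 15 + 225) = -8059 - (-151 + 3150 + 225)/227 = -8059 - 3224/227 = -1832617/227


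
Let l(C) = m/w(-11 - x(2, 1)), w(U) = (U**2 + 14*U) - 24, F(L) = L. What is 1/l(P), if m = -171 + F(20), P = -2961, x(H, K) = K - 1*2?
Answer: 64/151 ≈ 0.42384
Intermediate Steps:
x(H, K) = -2 + K (x(H, K) = K - 2 = -2 + K)
m = -151 (m = -171 + 20 = -151)
w(U) = -24 + U**2 + 14*U
l(C) = 151/64 (l(C) = -151/(-24 + (-11 - (-2 + 1))**2 + 14*(-11 - (-2 + 1))) = -151/(-24 + (-11 - 1*(-1))**2 + 14*(-11 - 1*(-1))) = -151/(-24 + (-11 + 1)**2 + 14*(-11 + 1)) = -151/(-24 + (-10)**2 + 14*(-10)) = -151/(-24 + 100 - 140) = -151/(-64) = -151*(-1/64) = 151/64)
1/l(P) = 1/(151/64) = 64/151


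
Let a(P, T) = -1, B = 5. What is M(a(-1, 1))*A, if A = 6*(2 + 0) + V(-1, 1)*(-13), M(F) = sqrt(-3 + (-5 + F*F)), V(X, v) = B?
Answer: -53*I*sqrt(7) ≈ -140.22*I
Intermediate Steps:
V(X, v) = 5
M(F) = sqrt(-8 + F**2) (M(F) = sqrt(-3 + (-5 + F**2)) = sqrt(-8 + F**2))
A = -53 (A = 6*(2 + 0) + 5*(-13) = 6*2 - 65 = 12 - 65 = -53)
M(a(-1, 1))*A = sqrt(-8 + (-1)**2)*(-53) = sqrt(-8 + 1)*(-53) = sqrt(-7)*(-53) = (I*sqrt(7))*(-53) = -53*I*sqrt(7)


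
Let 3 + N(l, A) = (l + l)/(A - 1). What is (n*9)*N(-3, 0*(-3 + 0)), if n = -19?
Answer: -513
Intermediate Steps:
N(l, A) = -3 + 2*l/(-1 + A) (N(l, A) = -3 + (l + l)/(A - 1) = -3 + (2*l)/(-1 + A) = -3 + 2*l/(-1 + A))
(n*9)*N(-3, 0*(-3 + 0)) = (-19*9)*((3 - 0*(-3 + 0) + 2*(-3))/(-1 + 0*(-3 + 0))) = -171*(3 - 0*(-3) - 6)/(-1 + 0*(-3)) = -171*(3 - 3*0 - 6)/(-1 + 0) = -171*(3 + 0 - 6)/(-1) = -(-171)*(-3) = -171*3 = -513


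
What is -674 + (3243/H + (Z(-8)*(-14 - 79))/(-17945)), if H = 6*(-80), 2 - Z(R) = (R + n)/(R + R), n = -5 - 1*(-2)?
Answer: -390913563/574240 ≈ -680.75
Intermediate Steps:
n = -3 (n = -5 + 2 = -3)
Z(R) = 2 - (-3 + R)/(2*R) (Z(R) = 2 - (R - 3)/(R + R) = 2 - (-3 + R)/(2*R))
H = -480
-674 + (3243/H + (Z(-8)*(-14 - 79))/(-17945)) = -674 + (3243/(-480) + (((3/2)*(1 - 8)/(-8))*(-14 - 79))/(-17945)) = -674 + (3243*(-1/480) + (((3/2)*(-⅛)*(-7))*(-93))*(-1/17945)) = -674 + (-1081/160 + ((21/16)*(-93))*(-1/17945)) = -674 + (-1081/160 - 1953/16*(-1/17945)) = -674 + (-1081/160 + 1953/287120) = -674 - 3875803/574240 = -390913563/574240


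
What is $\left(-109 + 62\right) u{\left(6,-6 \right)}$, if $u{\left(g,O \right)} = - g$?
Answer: $282$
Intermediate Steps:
$\left(-109 + 62\right) u{\left(6,-6 \right)} = \left(-109 + 62\right) \left(\left(-1\right) 6\right) = \left(-47\right) \left(-6\right) = 282$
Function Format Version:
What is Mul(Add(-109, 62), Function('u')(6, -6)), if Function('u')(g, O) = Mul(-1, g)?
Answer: 282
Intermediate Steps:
Mul(Add(-109, 62), Function('u')(6, -6)) = Mul(Add(-109, 62), Mul(-1, 6)) = Mul(-47, -6) = 282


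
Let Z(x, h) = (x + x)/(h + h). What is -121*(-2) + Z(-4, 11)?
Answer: 2658/11 ≈ 241.64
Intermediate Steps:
Z(x, h) = x/h (Z(x, h) = (2*x)/((2*h)) = (2*x)*(1/(2*h)) = x/h)
-121*(-2) + Z(-4, 11) = -121*(-2) - 4/11 = 242 - 4*1/11 = 242 - 4/11 = 2658/11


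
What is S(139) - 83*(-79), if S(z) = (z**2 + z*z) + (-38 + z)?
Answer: 45300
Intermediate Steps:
S(z) = -38 + z + 2*z**2 (S(z) = (z**2 + z**2) + (-38 + z) = 2*z**2 + (-38 + z) = -38 + z + 2*z**2)
S(139) - 83*(-79) = (-38 + 139 + 2*139**2) - 83*(-79) = (-38 + 139 + 2*19321) - 1*(-6557) = (-38 + 139 + 38642) + 6557 = 38743 + 6557 = 45300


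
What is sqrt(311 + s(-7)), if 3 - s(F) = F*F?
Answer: sqrt(265) ≈ 16.279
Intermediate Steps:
s(F) = 3 - F**2 (s(F) = 3 - F*F = 3 - F**2)
sqrt(311 + s(-7)) = sqrt(311 + (3 - 1*(-7)**2)) = sqrt(311 + (3 - 1*49)) = sqrt(311 + (3 - 49)) = sqrt(311 - 46) = sqrt(265)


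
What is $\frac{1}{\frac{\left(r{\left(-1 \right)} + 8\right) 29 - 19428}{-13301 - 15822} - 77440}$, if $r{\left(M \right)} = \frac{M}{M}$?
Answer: $- \frac{29123}{2255265953} \approx -1.2913 \cdot 10^{-5}$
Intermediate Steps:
$r{\left(M \right)} = 1$
$\frac{1}{\frac{\left(r{\left(-1 \right)} + 8\right) 29 - 19428}{-13301 - 15822} - 77440} = \frac{1}{\frac{\left(1 + 8\right) 29 - 19428}{-13301 - 15822} - 77440} = \frac{1}{\frac{9 \cdot 29 - 19428}{-13301 - 15822} - 77440} = \frac{1}{\frac{261 - 19428}{-29123} - 77440} = \frac{1}{\left(-19167\right) \left(- \frac{1}{29123}\right) - 77440} = \frac{1}{\frac{19167}{29123} - 77440} = \frac{1}{- \frac{2255265953}{29123}} = - \frac{29123}{2255265953}$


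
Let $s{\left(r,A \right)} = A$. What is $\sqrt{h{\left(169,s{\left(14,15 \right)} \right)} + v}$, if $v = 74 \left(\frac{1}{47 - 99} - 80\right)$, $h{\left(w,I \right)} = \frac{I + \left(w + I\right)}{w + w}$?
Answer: $\frac{i \sqrt{1000621}}{13} \approx 76.947 i$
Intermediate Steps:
$h{\left(w,I \right)} = \frac{w + 2 I}{2 w}$ ($h{\left(w,I \right)} = \frac{I + \left(I + w\right)}{2 w} = \left(w + 2 I\right) \frac{1}{2 w} = \frac{w + 2 I}{2 w}$)
$v = - \frac{153957}{26}$ ($v = 74 \left(\frac{1}{-52} - 80\right) = 74 \left(- \frac{1}{52} - 80\right) = 74 \left(- \frac{4161}{52}\right) = - \frac{153957}{26} \approx -5921.4$)
$\sqrt{h{\left(169,s{\left(14,15 \right)} \right)} + v} = \sqrt{\frac{15 + \frac{1}{2} \cdot 169}{169} - \frac{153957}{26}} = \sqrt{\frac{15 + \frac{169}{2}}{169} - \frac{153957}{26}} = \sqrt{\frac{1}{169} \cdot \frac{199}{2} - \frac{153957}{26}} = \sqrt{\frac{199}{338} - \frac{153957}{26}} = \sqrt{- \frac{1000621}{169}} = \frac{i \sqrt{1000621}}{13}$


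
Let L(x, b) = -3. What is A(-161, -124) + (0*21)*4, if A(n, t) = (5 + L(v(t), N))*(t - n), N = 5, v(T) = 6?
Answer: 74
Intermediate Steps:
A(n, t) = -2*n + 2*t (A(n, t) = (5 - 3)*(t - n) = 2*(t - n) = -2*n + 2*t)
A(-161, -124) + (0*21)*4 = (-2*(-161) + 2*(-124)) + (0*21)*4 = (322 - 248) + 0*4 = 74 + 0 = 74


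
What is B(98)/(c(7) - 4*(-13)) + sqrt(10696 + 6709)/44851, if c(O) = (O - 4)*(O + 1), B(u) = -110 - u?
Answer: -52/19 + 59*sqrt(5)/44851 ≈ -2.7339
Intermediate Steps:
c(O) = (1 + O)*(-4 + O) (c(O) = (-4 + O)*(1 + O) = (1 + O)*(-4 + O))
B(98)/(c(7) - 4*(-13)) + sqrt(10696 + 6709)/44851 = (-110 - 1*98)/((-4 + 7**2 - 3*7) - 4*(-13)) + sqrt(10696 + 6709)/44851 = (-110 - 98)/((-4 + 49 - 21) + 52) + sqrt(17405)*(1/44851) = -208/(24 + 52) + (59*sqrt(5))*(1/44851) = -208/76 + 59*sqrt(5)/44851 = -208*1/76 + 59*sqrt(5)/44851 = -52/19 + 59*sqrt(5)/44851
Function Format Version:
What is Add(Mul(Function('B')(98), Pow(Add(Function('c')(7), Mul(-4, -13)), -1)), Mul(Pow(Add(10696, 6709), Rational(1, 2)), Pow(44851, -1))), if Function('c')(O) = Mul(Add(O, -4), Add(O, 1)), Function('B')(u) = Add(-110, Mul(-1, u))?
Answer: Add(Rational(-52, 19), Mul(Rational(59, 44851), Pow(5, Rational(1, 2)))) ≈ -2.7339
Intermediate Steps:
Function('c')(O) = Mul(Add(1, O), Add(-4, O)) (Function('c')(O) = Mul(Add(-4, O), Add(1, O)) = Mul(Add(1, O), Add(-4, O)))
Add(Mul(Function('B')(98), Pow(Add(Function('c')(7), Mul(-4, -13)), -1)), Mul(Pow(Add(10696, 6709), Rational(1, 2)), Pow(44851, -1))) = Add(Mul(Add(-110, Mul(-1, 98)), Pow(Add(Add(-4, Pow(7, 2), Mul(-3, 7)), Mul(-4, -13)), -1)), Mul(Pow(Add(10696, 6709), Rational(1, 2)), Pow(44851, -1))) = Add(Mul(Add(-110, -98), Pow(Add(Add(-4, 49, -21), 52), -1)), Mul(Pow(17405, Rational(1, 2)), Rational(1, 44851))) = Add(Mul(-208, Pow(Add(24, 52), -1)), Mul(Mul(59, Pow(5, Rational(1, 2))), Rational(1, 44851))) = Add(Mul(-208, Pow(76, -1)), Mul(Rational(59, 44851), Pow(5, Rational(1, 2)))) = Add(Mul(-208, Rational(1, 76)), Mul(Rational(59, 44851), Pow(5, Rational(1, 2)))) = Add(Rational(-52, 19), Mul(Rational(59, 44851), Pow(5, Rational(1, 2))))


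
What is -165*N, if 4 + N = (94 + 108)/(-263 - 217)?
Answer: 11671/16 ≈ 729.44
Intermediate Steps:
N = -1061/240 (N = -4 + (94 + 108)/(-263 - 217) = -4 + 202/(-480) = -4 + 202*(-1/480) = -4 - 101/240 = -1061/240 ≈ -4.4208)
-165*N = -165*(-1061/240) = 11671/16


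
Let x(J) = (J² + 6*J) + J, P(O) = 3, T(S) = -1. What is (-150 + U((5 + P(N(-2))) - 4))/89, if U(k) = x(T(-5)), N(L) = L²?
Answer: -156/89 ≈ -1.7528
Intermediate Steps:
x(J) = J² + 7*J
U(k) = -6 (U(k) = -(7 - 1) = -1*6 = -6)
(-150 + U((5 + P(N(-2))) - 4))/89 = (-150 - 6)/89 = -156*1/89 = -156/89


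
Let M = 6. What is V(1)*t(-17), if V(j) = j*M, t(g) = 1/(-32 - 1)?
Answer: -2/11 ≈ -0.18182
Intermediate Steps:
t(g) = -1/33 (t(g) = 1/(-33) = -1/33)
V(j) = 6*j (V(j) = j*6 = 6*j)
V(1)*t(-17) = (6*1)*(-1/33) = 6*(-1/33) = -2/11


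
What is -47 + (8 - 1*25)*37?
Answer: -676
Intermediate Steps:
-47 + (8 - 1*25)*37 = -47 + (8 - 25)*37 = -47 - 17*37 = -47 - 629 = -676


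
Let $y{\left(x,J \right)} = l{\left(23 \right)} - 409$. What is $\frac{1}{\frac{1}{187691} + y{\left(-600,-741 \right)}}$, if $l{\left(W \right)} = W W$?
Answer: $\frac{187691}{22522921} \approx 0.0083333$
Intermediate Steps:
$l{\left(W \right)} = W^{2}$
$y{\left(x,J \right)} = 120$ ($y{\left(x,J \right)} = 23^{2} - 409 = 529 - 409 = 120$)
$\frac{1}{\frac{1}{187691} + y{\left(-600,-741 \right)}} = \frac{1}{\frac{1}{187691} + 120} = \frac{1}{\frac{22522921}{187691}} = \frac{187691}{22522921}$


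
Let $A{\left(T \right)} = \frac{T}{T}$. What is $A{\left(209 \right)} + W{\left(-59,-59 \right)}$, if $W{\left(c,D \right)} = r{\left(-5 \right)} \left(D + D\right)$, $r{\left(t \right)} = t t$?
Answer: $-2949$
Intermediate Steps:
$r{\left(t \right)} = t^{2}$
$A{\left(T \right)} = 1$
$W{\left(c,D \right)} = 50 D$ ($W{\left(c,D \right)} = \left(-5\right)^{2} \left(D + D\right) = 25 \cdot 2 D = 50 D$)
$A{\left(209 \right)} + W{\left(-59,-59 \right)} = 1 + 50 \left(-59\right) = 1 - 2950 = -2949$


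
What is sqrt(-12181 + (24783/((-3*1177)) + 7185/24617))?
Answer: I*sqrt(84559132316350209)/2634019 ≈ 110.4*I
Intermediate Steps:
sqrt(-12181 + (24783/((-3*1177)) + 7185/24617)) = sqrt(-12181 + (24783/(-3531) + 7185*(1/24617))) = sqrt(-12181 + (24783*(-1/3531) + 7185/24617)) = sqrt(-12181 + (-751/107 + 7185/24617)) = sqrt(-12181 - 17718572/2634019) = sqrt(-32102704011/2634019) = I*sqrt(84559132316350209)/2634019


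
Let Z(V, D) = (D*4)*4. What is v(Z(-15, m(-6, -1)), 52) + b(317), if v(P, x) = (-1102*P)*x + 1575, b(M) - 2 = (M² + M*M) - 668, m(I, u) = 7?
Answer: -6216161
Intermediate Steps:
b(M) = -666 + 2*M² (b(M) = 2 + ((M² + M*M) - 668) = 2 + ((M² + M²) - 668) = 2 + (2*M² - 668) = 2 + (-668 + 2*M²) = -666 + 2*M²)
Z(V, D) = 16*D (Z(V, D) = (4*D)*4 = 16*D)
v(P, x) = 1575 - 1102*P*x (v(P, x) = -1102*P*x + 1575 = 1575 - 1102*P*x)
v(Z(-15, m(-6, -1)), 52) + b(317) = (1575 - 1102*16*7*52) + (-666 + 2*317²) = (1575 - 1102*112*52) + (-666 + 2*100489) = (1575 - 6418048) + (-666 + 200978) = -6416473 + 200312 = -6216161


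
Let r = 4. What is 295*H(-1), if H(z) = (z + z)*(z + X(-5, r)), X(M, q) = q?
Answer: -1770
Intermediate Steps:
H(z) = 2*z*(4 + z) (H(z) = (z + z)*(z + 4) = (2*z)*(4 + z) = 2*z*(4 + z))
295*H(-1) = 295*(2*(-1)*(4 - 1)) = 295*(2*(-1)*3) = 295*(-6) = -1770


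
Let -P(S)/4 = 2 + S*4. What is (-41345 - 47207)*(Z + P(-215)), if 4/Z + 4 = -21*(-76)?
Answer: -60478226612/199 ≈ -3.0391e+8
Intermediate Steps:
P(S) = -8 - 16*S (P(S) = -4*(2 + S*4) = -4*(2 + 4*S) = -8 - 16*S)
Z = 1/398 (Z = 4/(-4 - 21*(-76)) = 4/(-4 + 1596) = 4/1592 = 4*(1/1592) = 1/398 ≈ 0.0025126)
(-41345 - 47207)*(Z + P(-215)) = (-41345 - 47207)*(1/398 + (-8 - 16*(-215))) = -88552*(1/398 + (-8 + 3440)) = -88552*(1/398 + 3432) = -88552*1365937/398 = -60478226612/199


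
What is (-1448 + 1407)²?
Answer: 1681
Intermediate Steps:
(-1448 + 1407)² = (-41)² = 1681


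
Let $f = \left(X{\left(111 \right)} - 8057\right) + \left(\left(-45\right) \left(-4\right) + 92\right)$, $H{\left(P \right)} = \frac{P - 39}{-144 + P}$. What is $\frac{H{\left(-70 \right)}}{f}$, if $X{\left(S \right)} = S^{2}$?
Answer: $\frac{109}{970704} \approx 0.00011229$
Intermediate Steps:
$H{\left(P \right)} = \frac{-39 + P}{-144 + P}$
$f = 4536$ ($f = \left(111^{2} - 8057\right) + \left(\left(-45\right) \left(-4\right) + 92\right) = \left(12321 - 8057\right) + \left(180 + 92\right) = 4264 + 272 = 4536$)
$\frac{H{\left(-70 \right)}}{f} = \frac{\frac{1}{-144 - 70} \left(-39 - 70\right)}{4536} = \frac{1}{-214} \left(-109\right) \frac{1}{4536} = \left(- \frac{1}{214}\right) \left(-109\right) \frac{1}{4536} = \frac{109}{214} \cdot \frac{1}{4536} = \frac{109}{970704}$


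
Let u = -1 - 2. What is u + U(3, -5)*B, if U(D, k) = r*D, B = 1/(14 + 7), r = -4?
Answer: -25/7 ≈ -3.5714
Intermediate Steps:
u = -3
B = 1/21 ≈ 0.047619
U(D, k) = -4*D
u + U(3, -5)*B = -3 - 4*3*(1/21) = -3 - 12*1/21 = -3 - 4/7 = -25/7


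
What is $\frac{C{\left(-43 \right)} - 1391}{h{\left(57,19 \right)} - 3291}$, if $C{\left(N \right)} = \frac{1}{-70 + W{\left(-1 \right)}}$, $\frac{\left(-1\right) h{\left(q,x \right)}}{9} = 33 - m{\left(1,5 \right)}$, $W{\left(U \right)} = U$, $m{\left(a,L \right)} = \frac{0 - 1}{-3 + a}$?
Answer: $\frac{197524}{508857} \approx 0.38817$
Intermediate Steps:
$m{\left(a,L \right)} = - \frac{1}{-3 + a}$
$h{\left(q,x \right)} = - \frac{585}{2}$ ($h{\left(q,x \right)} = - 9 \left(33 - - \frac{1}{-3 + 1}\right) = - 9 \left(33 - - \frac{1}{-2}\right) = - 9 \left(33 - \left(-1\right) \left(- \frac{1}{2}\right)\right) = - 9 \left(33 - \frac{1}{2}\right) = \left(-9\right) \frac{65}{2} = - \frac{585}{2}$)
$C{\left(N \right)} = - \frac{1}{71}$ ($C{\left(N \right)} = \frac{1}{-70 - 1} = \frac{1}{-71} = - \frac{1}{71}$)
$\frac{C{\left(-43 \right)} - 1391}{h{\left(57,19 \right)} - 3291} = \frac{- \frac{1}{71} - 1391}{- \frac{585}{2} - 3291} = - \frac{98762}{71 \left(- \frac{7167}{2}\right)} = \left(- \frac{98762}{71}\right) \left(- \frac{2}{7167}\right) = \frac{197524}{508857}$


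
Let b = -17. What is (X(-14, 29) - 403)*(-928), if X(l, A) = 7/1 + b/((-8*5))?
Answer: 1835468/5 ≈ 3.6709e+5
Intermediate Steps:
X(l, A) = 297/40 (X(l, A) = 7/1 - 17/((-8*5)) = 7*1 - 17/(-40) = 7 - 17*(-1/40) = 7 + 17/40 = 297/40)
(X(-14, 29) - 403)*(-928) = (297/40 - 403)*(-928) = -15823/40*(-928) = 1835468/5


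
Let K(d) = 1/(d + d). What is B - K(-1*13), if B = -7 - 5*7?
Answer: -1091/26 ≈ -41.962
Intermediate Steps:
K(d) = 1/(2*d)
B = -42 (B = -7 - 35 = -42)
B - K(-1*13) = -42 - 1/(2*((-1*13))) = -42 - 1/(2*(-13)) = -42 - (-1)/(2*13) = -42 - 1*(-1/26) = -42 + 1/26 = -1091/26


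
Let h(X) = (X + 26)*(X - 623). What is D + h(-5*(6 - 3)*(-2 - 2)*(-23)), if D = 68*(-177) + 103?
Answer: 2700129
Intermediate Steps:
h(X) = (-623 + X)*(26 + X) (h(X) = (26 + X)*(-623 + X) = (-623 + X)*(26 + X))
D = -11933 (D = -12036 + 103 = -11933)
D + h(-5*(6 - 3)*(-2 - 2)*(-23)) = -11933 + (-16198 + (-5*(6 - 3)*(-2 - 2)*(-23))² - 597*(-5*(6 - 3)*(-2 - 2))*(-23)) = -11933 + (-16198 + (-15*(-4)*(-23))² - 597*(-15*(-4))*(-23)) = -11933 + (-16198 + (-5*(-12)*(-23))² - 597*(-5*(-12))*(-23)) = -11933 + (-16198 + (60*(-23))² - 35820*(-23)) = -11933 + (-16198 + (-1380)² - 597*(-1380)) = -11933 + (-16198 + 1904400 + 823860) = -11933 + 2712062 = 2700129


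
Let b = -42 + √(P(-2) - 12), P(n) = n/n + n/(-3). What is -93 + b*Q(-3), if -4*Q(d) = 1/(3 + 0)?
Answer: -179/2 - I*√93/36 ≈ -89.5 - 0.26788*I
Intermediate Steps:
P(n) = 1 - n/3 (P(n) = 1 + n*(-⅓) = 1 - n/3)
Q(d) = -1/12 (Q(d) = -1/(4*(3 + 0)) = -¼/3 = -¼*⅓ = -1/12)
b = -42 + I*√93/3 (b = -42 + √((1 - ⅓*(-2)) - 12) = -42 + √((1 + ⅔) - 12) = -42 + √(5/3 - 12) = -42 + √(-31/3) = -42 + I*√93/3 ≈ -42.0 + 3.2146*I)
-93 + b*Q(-3) = -93 + (-42 + I*√93/3)*(-1/12) = -93 + (7/2 - I*√93/36) = -179/2 - I*√93/36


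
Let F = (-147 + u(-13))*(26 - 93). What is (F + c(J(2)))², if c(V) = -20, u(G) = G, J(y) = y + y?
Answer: 114490000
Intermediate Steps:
J(y) = 2*y
F = 10720 (F = (-147 - 13)*(26 - 93) = -160*(-67) = 10720)
(F + c(J(2)))² = (10720 - 20)² = 10700² = 114490000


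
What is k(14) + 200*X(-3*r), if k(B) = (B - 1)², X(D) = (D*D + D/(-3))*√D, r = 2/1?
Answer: 169 + 7600*I*√6 ≈ 169.0 + 18616.0*I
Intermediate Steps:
r = 2 (r = 2*1 = 2)
X(D) = √D*(D² - D/3) (X(D) = (D² + D*(-⅓))*√D = (D² - D/3)*√D = √D*(D² - D/3))
k(B) = (-1 + B)²
k(14) + 200*X(-3*r) = (-1 + 14)² + 200*((-3*2)^(3/2)*(-⅓ - 3*2)) = 13² + 200*((-6)^(3/2)*(-⅓ - 6)) = 169 + 200*(-6*I*√6*(-19/3)) = 169 + 200*(38*I*√6) = 169 + 7600*I*√6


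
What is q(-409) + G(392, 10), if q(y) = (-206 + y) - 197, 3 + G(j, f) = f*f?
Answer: -715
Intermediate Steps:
G(j, f) = -3 + f² (G(j, f) = -3 + f*f = -3 + f²)
q(y) = -403 + y
q(-409) + G(392, 10) = (-403 - 409) + (-3 + 10²) = -812 + (-3 + 100) = -812 + 97 = -715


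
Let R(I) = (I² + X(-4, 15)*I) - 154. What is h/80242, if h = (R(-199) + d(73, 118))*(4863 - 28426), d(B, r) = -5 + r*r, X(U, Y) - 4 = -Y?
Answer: -1309042465/80242 ≈ -16314.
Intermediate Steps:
X(U, Y) = 4 - Y
R(I) = -154 + I² - 11*I (R(I) = (I² + (4 - 1*15)*I) - 154 = (I² + (4 - 15)*I) - 154 = (I² - 11*I) - 154 = -154 + I² - 11*I)
d(B, r) = -5 + r²
h = -1309042465 (h = ((-154 + (-199)² - 11*(-199)) + (-5 + 118²))*(4863 - 28426) = ((-154 + 39601 + 2189) + (-5 + 13924))*(-23563) = (41636 + 13919)*(-23563) = 55555*(-23563) = -1309042465)
h/80242 = -1309042465/80242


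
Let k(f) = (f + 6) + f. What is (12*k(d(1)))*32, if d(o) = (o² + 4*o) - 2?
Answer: 4608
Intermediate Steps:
d(o) = -2 + o² + 4*o
k(f) = 6 + 2*f (k(f) = (6 + f) + f = 6 + 2*f)
(12*k(d(1)))*32 = (12*(6 + 2*(-2 + 1² + 4*1)))*32 = (12*(6 + 2*(-2 + 1 + 4)))*32 = (12*(6 + 2*3))*32 = (12*(6 + 6))*32 = (12*12)*32 = 144*32 = 4608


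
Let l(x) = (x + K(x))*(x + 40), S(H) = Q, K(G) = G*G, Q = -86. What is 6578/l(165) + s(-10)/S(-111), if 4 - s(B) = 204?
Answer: 25535357/10974675 ≈ 2.3268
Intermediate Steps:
K(G) = G²
s(B) = -200 (s(B) = 4 - 1*204 = 4 - 204 = -200)
S(H) = -86
l(x) = (40 + x)*(x + x²) (l(x) = (x + x²)*(x + 40) = (x + x²)*(40 + x) = (40 + x)*(x + x²))
6578/l(165) + s(-10)/S(-111) = 6578/((165*(40 + 165² + 41*165))) - 200/(-86) = 6578/((165*(40 + 27225 + 6765))) - 200*(-1/86) = 6578/((165*34030)) + 100/43 = 6578/5614950 + 100/43 = 6578*(1/5614950) + 100/43 = 299/255225 + 100/43 = 25535357/10974675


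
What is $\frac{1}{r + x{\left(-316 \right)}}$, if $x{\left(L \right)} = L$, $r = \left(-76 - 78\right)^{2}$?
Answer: $\frac{1}{23400} \approx 4.2735 \cdot 10^{-5}$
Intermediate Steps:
$r = 23716$ ($r = \left(-154\right)^{2} = 23716$)
$\frac{1}{r + x{\left(-316 \right)}} = \frac{1}{23716 - 316} = \frac{1}{23400}$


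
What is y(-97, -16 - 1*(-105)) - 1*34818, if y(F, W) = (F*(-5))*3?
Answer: -33363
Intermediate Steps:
y(F, W) = -15*F (y(F, W) = -5*F*3 = -15*F)
y(-97, -16 - 1*(-105)) - 1*34818 = -15*(-97) - 1*34818 = 1455 - 34818 = -33363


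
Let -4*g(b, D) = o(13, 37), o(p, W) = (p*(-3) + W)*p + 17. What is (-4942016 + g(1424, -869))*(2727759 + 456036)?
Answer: -62937434668725/4 ≈ -1.5734e+13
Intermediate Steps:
o(p, W) = 17 + p*(W - 3*p) (o(p, W) = (-3*p + W)*p + 17 = (W - 3*p)*p + 17 = p*(W - 3*p) + 17 = 17 + p*(W - 3*p))
g(b, D) = 9/4 (g(b, D) = -(17 - 3*13² + 37*13)/4 = -(17 - 3*169 + 481)/4 = -(17 - 507 + 481)/4 = -¼*(-9) = 9/4)
(-4942016 + g(1424, -869))*(2727759 + 456036) = (-4942016 + 9/4)*(2727759 + 456036) = -19768055/4*3183795 = -62937434668725/4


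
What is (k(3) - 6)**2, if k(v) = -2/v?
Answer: 400/9 ≈ 44.444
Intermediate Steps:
(k(3) - 6)**2 = (-2/3 - 6)**2 = (-20/3)**2 = 400/9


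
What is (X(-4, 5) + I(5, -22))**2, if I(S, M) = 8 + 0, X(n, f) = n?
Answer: 16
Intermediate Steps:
I(S, M) = 8
(X(-4, 5) + I(5, -22))**2 = (-4 + 8)**2 = 4**2 = 16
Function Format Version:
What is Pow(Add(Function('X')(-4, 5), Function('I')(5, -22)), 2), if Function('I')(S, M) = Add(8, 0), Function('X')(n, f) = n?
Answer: 16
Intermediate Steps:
Function('I')(S, M) = 8
Pow(Add(Function('X')(-4, 5), Function('I')(5, -22)), 2) = Pow(Add(-4, 8), 2) = Pow(4, 2) = 16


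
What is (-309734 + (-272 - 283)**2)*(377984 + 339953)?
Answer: -1226954333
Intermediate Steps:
(-309734 + (-272 - 283)**2)*(377984 + 339953) = (-309734 + (-555)**2)*717937 = (-309734 + 308025)*717937 = -1709*717937 = -1226954333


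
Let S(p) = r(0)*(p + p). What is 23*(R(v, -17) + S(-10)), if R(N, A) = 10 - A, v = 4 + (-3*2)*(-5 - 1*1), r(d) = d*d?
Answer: 621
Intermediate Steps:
r(d) = d**2
v = 40 (v = 4 - 6*(-5 - 1) = 4 - 6*(-6) = 4 + 36 = 40)
S(p) = 0 (S(p) = 0**2*(p + p) = 0*(2*p) = 0)
23*(R(v, -17) + S(-10)) = 23*((10 - 1*(-17)) + 0) = 23*((10 + 17) + 0) = 23*(27 + 0) = 23*27 = 621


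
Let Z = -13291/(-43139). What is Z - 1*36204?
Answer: -1561791065/43139 ≈ -36204.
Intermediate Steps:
Z = 13291/43139 (Z = -13291*(-1/43139) = 13291/43139 ≈ 0.30810)
Z - 1*36204 = 13291/43139 - 1*36204 = 13291/43139 - 36204 = -1561791065/43139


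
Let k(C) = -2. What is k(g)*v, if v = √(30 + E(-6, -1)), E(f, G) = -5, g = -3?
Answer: -10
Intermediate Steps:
v = 5 (v = √(30 - 5) = √25 = 5)
k(g)*v = -2*5 = -10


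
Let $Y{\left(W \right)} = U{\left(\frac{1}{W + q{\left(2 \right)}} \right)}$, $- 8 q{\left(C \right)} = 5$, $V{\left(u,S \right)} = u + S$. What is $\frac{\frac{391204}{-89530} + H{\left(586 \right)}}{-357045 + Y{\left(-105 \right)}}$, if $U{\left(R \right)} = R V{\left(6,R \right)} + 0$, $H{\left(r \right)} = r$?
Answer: $- \frac{3718169229840}{2282469732047813} \approx -0.001629$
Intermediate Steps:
$V{\left(u,S \right)} = S + u$
$q{\left(C \right)} = - \frac{5}{8}$ ($q{\left(C \right)} = \left(- \frac{1}{8}\right) 5 = - \frac{5}{8}$)
$U{\left(R \right)} = R \left(6 + R\right)$ ($U{\left(R \right)} = R \left(R + 6\right) + 0 = R \left(6 + R\right) + 0 = R \left(6 + R\right)$)
$Y{\left(W \right)} = \frac{6 + \frac{1}{- \frac{5}{8} + W}}{- \frac{5}{8} + W}$ ($Y{\left(W \right)} = \frac{6 + \frac{1}{W - \frac{5}{8}}}{W - \frac{5}{8}} = \frac{6 + \frac{1}{- \frac{5}{8} + W}}{- \frac{5}{8} + W}$)
$\frac{\frac{391204}{-89530} + H{\left(586 \right)}}{-357045 + Y{\left(-105 \right)}} = \frac{\frac{391204}{-89530} + 586}{-357045 + \frac{16 \left(-11 + 24 \left(-105\right)\right)}{\left(-5 + 8 \left(-105\right)\right)^{2}}} = \frac{391204 \left(- \frac{1}{89530}\right) + 586}{-357045 + \frac{16 \left(-11 - 2520\right)}{\left(-5 - 840\right)^{2}}} = \frac{- \frac{195602}{44765} + 586}{-357045 + 16 \cdot \frac{1}{714025} \left(-2531\right)} = \frac{26036688}{44765 \left(-357045 + 16 \cdot \frac{1}{714025} \left(-2531\right)\right)} = \frac{26036688}{44765 \left(-357045 - \frac{40496}{714025}\right)} = \frac{26036688}{44765 \left(- \frac{254939096621}{714025}\right)} = \frac{26036688}{44765} \left(- \frac{714025}{254939096621}\right) = - \frac{3718169229840}{2282469732047813}$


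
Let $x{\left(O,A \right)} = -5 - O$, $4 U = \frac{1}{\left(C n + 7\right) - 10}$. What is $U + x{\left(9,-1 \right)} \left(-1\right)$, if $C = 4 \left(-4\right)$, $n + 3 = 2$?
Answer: $\frac{729}{52} \approx 14.019$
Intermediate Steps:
$n = -1$ ($n = -3 + 2 = -1$)
$C = -16$
$U = \frac{1}{52}$ ($U = \frac{1}{4 \left(\left(\left(-16\right) \left(-1\right) + 7\right) - 10\right)} = \frac{1}{4 \left(\left(16 + 7\right) - 10\right)} = \frac{1}{4 \left(23 - 10\right)} = \frac{1}{4 \cdot 13} = \frac{1}{4} \cdot \frac{1}{13} = \frac{1}{52} \approx 0.019231$)
$U + x{\left(9,-1 \right)} \left(-1\right) = \frac{1}{52} + \left(-5 - 9\right) \left(-1\right) = \frac{1}{52} - -14 = \frac{1}{52} + 14 = \frac{729}{52}$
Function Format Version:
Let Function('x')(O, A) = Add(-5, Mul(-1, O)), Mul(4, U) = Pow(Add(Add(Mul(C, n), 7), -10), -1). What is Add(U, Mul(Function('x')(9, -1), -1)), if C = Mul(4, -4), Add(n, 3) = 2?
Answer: Rational(729, 52) ≈ 14.019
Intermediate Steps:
n = -1 (n = Add(-3, 2) = -1)
C = -16
U = Rational(1, 52) (U = Mul(Rational(1, 4), Pow(Add(Add(Mul(-16, -1), 7), -10), -1)) = Mul(Rational(1, 4), Pow(Add(Add(16, 7), -10), -1)) = Mul(Rational(1, 4), Pow(Add(23, -10), -1)) = Mul(Rational(1, 4), Pow(13, -1)) = Mul(Rational(1, 4), Rational(1, 13)) = Rational(1, 52) ≈ 0.019231)
Add(U, Mul(Function('x')(9, -1), -1)) = Add(Rational(1, 52), Mul(Add(-5, Mul(-1, 9)), -1)) = Add(Rational(1, 52), Mul(Add(-5, -9), -1)) = Add(Rational(1, 52), Mul(-14, -1)) = Add(Rational(1, 52), 14) = Rational(729, 52)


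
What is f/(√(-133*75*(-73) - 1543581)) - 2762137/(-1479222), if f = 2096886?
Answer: 2762137/1479222 - 349481*I*√815406/135901 ≈ 1.8673 - 2322.1*I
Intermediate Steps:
f/(√(-133*75*(-73) - 1543581)) - 2762137/(-1479222) = 2096886/(√(-133*75*(-73) - 1543581)) - 2762137/(-1479222) = 2096886/(√(-9975*(-73) - 1543581)) - 2762137*(-1/1479222) = 2096886/(√(728175 - 1543581)) + 2762137/1479222 = 2096886/(√(-815406)) + 2762137/1479222 = 2096886/((I*√815406)) + 2762137/1479222 = 2096886*(-I*√815406/815406) + 2762137/1479222 = -349481*I*√815406/135901 + 2762137/1479222 = 2762137/1479222 - 349481*I*√815406/135901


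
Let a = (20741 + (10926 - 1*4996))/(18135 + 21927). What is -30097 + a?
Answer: -1205719343/40062 ≈ -30096.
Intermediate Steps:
a = 26671/40062 (a = (20741 + (10926 - 4996))/40062 = (20741 + 5930)*(1/40062) = 26671*(1/40062) = 26671/40062 ≈ 0.66574)
-30097 + a = -30097 + 26671/40062 = -1205719343/40062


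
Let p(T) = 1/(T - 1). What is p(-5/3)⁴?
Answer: 81/4096 ≈ 0.019775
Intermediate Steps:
p(T) = 1/(-1 + T)
p(-5/3)⁴ = (1/(-1 - 5/3))⁴ = (1/(-8/3))⁴ = (-3/8)⁴ = 81/4096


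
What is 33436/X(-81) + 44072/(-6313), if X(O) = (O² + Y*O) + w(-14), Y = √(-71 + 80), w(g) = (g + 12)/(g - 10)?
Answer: -808429208/478632721 ≈ -1.6890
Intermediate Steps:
w(g) = (12 + g)/(-10 + g)
Y = 3 (Y = √9 = 3)
X(O) = 1/12 + O² + 3*O (X(O) = (O² + 3*O) + (12 - 14)/(-10 - 14) = (O² + 3*O) - 2/(-24) = (O² + 3*O) - 1/24*(-2) = (O² + 3*O) + 1/12 = 1/12 + O² + 3*O)
33436/X(-81) + 44072/(-6313) = 33436/(1/12 + (-81)² + 3*(-81)) + 44072/(-6313) = 33436/(1/12 + 6561 - 243) + 44072*(-1/6313) = 33436/(75817/12) - 44072/6313 = 33436*(12/75817) - 44072/6313 = 401232/75817 - 44072/6313 = -808429208/478632721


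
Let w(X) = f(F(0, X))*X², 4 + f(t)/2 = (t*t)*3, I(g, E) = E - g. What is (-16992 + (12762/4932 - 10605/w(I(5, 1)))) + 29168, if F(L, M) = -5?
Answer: 3789303003/311264 ≈ 12174.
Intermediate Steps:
f(t) = -8 + 6*t² (f(t) = -8 + 2*((t*t)*3) = -8 + 2*(t²*3) = -8 + 2*(3*t²) = -8 + 6*t²)
w(X) = 142*X² (w(X) = (-8 + 6*(-5)²)*X² = (-8 + 6*25)*X² = (-8 + 150)*X² = 142*X²)
(-16992 + (12762/4932 - 10605/w(I(5, 1)))) + 29168 = (-16992 + (12762/4932 - 10605*1/(142*(1 - 1*5)²))) + 29168 = (-16992 + (12762*(1/4932) - 10605*1/(142*(1 - 5)²))) + 29168 = (-16992 + (709/274 - 10605/(142*(-4)²))) + 29168 = (-16992 + (709/274 - 10605/(142*16))) + 29168 = (-16992 + (709/274 - 10605/2272)) + 29168 = (-16992 - 647461/311264) + 29168 = -5289645349/311264 + 29168 = 3789303003/311264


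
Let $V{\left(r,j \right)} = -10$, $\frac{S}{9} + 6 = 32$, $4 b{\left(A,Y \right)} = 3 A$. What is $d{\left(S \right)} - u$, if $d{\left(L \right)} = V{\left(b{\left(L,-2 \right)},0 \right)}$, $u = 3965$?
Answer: $-3975$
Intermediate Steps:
$b{\left(A,Y \right)} = \frac{3 A}{4}$
$S = 234$ ($S = -54 + 9 \cdot 32 = -54 + 288 = 234$)
$d{\left(L \right)} = -10$
$d{\left(S \right)} - u = -10 - 3965 = -3975$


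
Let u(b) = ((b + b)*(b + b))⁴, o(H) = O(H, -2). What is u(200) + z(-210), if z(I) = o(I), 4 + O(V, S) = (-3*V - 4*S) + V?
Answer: 655360000000000000424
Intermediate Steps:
O(V, S) = -4 - 4*S - 2*V (O(V, S) = -4 + ((-3*V - 4*S) + V) = -4 + ((-4*S - 3*V) + V) = -4 + (-4*S - 2*V) = -4 - 4*S - 2*V)
o(H) = 4 - 2*H (o(H) = -4 - 4*(-2) - 2*H = -4 + 8 - 2*H = 4 - 2*H)
z(I) = 4 - 2*I
u(b) = 256*b⁸ (u(b) = ((2*b)*(2*b))⁴ = (4*b²)⁴ = 256*b⁸)
u(200) + z(-210) = 256*200⁸ + (4 - 2*(-210)) = 256*2560000000000000000 + (4 + 420) = 655360000000000000000 + 424 = 655360000000000000424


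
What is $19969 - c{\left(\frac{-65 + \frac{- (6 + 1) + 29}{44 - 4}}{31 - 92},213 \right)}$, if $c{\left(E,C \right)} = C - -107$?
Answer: $19649$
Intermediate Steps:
$c{\left(E,C \right)} = 107 + C$ ($c{\left(E,C \right)} = C + 107 = 107 + C$)
$19969 - c{\left(\frac{-65 + \frac{- (6 + 1) + 29}{44 - 4}}{31 - 92},213 \right)} = 19969 - \left(107 + 213\right) = 19969 - 320 = 19649$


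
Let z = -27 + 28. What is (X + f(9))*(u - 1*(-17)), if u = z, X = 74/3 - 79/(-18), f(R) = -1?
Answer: 505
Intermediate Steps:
X = 523/18 (X = 74*(1/3) - 79*(-1/18) = 74/3 + 79/18 = 523/18 ≈ 29.056)
z = 1
u = 1
(X + f(9))*(u - 1*(-17)) = (523/18 - 1)*(1 - 1*(-17)) = 505*(1 + 17)/18 = (505/18)*18 = 505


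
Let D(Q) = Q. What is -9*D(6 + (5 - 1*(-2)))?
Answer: -117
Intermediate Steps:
-9*D(6 + (5 - 1*(-2))) = -9*(6 + (5 - 1*(-2))) = -9*(6 + (5 + 2)) = -9*(6 + 7) = -9*13 = -117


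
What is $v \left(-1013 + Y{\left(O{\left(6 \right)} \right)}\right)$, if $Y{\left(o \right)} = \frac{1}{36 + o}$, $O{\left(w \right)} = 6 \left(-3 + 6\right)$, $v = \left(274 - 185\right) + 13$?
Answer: $- \frac{929917}{9} \approx -1.0332 \cdot 10^{5}$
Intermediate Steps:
$v = 102$ ($v = 89 + 13 = 102$)
$O{\left(w \right)} = 18$ ($O{\left(w \right)} = 6 \cdot 3 = 18$)
$v \left(-1013 + Y{\left(O{\left(6 \right)} \right)}\right) = 102 \left(-1013 + \frac{1}{36 + 18}\right) = 102 \left(-1013 + \frac{1}{54}\right) = 102 \left(- \frac{54701}{54}\right) = - \frac{929917}{9}$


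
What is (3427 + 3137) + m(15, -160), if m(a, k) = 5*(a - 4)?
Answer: 6619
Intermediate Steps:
m(a, k) = -20 + 5*a (m(a, k) = 5*(-4 + a) = -20 + 5*a)
(3427 + 3137) + m(15, -160) = (3427 + 3137) + (-20 + 5*15) = 6564 + (-20 + 75) = 6564 + 55 = 6619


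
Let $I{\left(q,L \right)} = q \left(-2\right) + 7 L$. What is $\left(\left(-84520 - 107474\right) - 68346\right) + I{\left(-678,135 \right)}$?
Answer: $-258039$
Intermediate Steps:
$I{\left(q,L \right)} = - 2 q + 7 L$
$\left(\left(-84520 - 107474\right) - 68346\right) + I{\left(-678,135 \right)} = \left(\left(-84520 - 107474\right) - 68346\right) + \left(\left(-2\right) \left(-678\right) + 7 \cdot 135\right) = \left(-191994 - 68346\right) + \left(1356 + 945\right) = -260340 + 2301 = -258039$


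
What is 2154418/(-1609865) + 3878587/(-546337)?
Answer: -7421039727621/879528814505 ≈ -8.4375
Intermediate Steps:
2154418/(-1609865) + 3878587/(-546337) = 2154418*(-1/1609865) + 3878587*(-1/546337) = -2154418/1609865 - 3878587/546337 = -7421039727621/879528814505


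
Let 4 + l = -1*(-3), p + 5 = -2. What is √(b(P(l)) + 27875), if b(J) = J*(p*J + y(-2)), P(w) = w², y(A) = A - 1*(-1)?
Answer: √27867 ≈ 166.93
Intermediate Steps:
y(A) = 1 + A (y(A) = A + 1 = 1 + A)
p = -7 (p = -5 - 2 = -7)
l = -1 (l = -4 - 1*(-3) = -4 + 3 = -1)
b(J) = J*(-1 - 7*J) (b(J) = J*(-7*J + (1 - 2)) = J*(-7*J - 1) = J*(-1 - 7*J))
√(b(P(l)) + 27875) = √((-1)²*(-1 - 7*(-1)²) + 27875) = √(1*(-1 - 7*1) + 27875) = √(1*(-1 - 7) + 27875) = √(1*(-8) + 27875) = √(-8 + 27875) = √27867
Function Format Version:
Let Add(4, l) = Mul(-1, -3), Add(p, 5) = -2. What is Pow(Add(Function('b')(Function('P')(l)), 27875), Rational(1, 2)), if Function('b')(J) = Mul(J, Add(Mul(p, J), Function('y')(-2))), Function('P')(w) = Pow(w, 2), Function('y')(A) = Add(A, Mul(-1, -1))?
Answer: Pow(27867, Rational(1, 2)) ≈ 166.93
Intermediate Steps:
Function('y')(A) = Add(1, A) (Function('y')(A) = Add(A, 1) = Add(1, A))
p = -7 (p = Add(-5, -2) = -7)
l = -1 (l = Add(-4, Mul(-1, -3)) = Add(-4, 3) = -1)
Function('b')(J) = Mul(J, Add(-1, Mul(-7, J))) (Function('b')(J) = Mul(J, Add(Mul(-7, J), Add(1, -2))) = Mul(J, Add(Mul(-7, J), -1)) = Mul(J, Add(-1, Mul(-7, J))))
Pow(Add(Function('b')(Function('P')(l)), 27875), Rational(1, 2)) = Pow(Add(Mul(Pow(-1, 2), Add(-1, Mul(-7, Pow(-1, 2)))), 27875), Rational(1, 2)) = Pow(Add(Mul(1, Add(-1, Mul(-7, 1))), 27875), Rational(1, 2)) = Pow(Add(Mul(1, Add(-1, -7)), 27875), Rational(1, 2)) = Pow(Add(Mul(1, -8), 27875), Rational(1, 2)) = Pow(Add(-8, 27875), Rational(1, 2)) = Pow(27867, Rational(1, 2))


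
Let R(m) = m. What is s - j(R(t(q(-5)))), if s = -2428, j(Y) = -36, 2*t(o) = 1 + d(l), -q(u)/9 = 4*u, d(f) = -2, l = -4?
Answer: -2392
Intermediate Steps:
q(u) = -36*u
t(o) = -1/2 (t(o) = (1 - 2)/2 = (1/2)*(-1) = -1/2)
s - j(R(t(q(-5)))) = -2428 - 1*(-36) = -2428 + 36 = -2392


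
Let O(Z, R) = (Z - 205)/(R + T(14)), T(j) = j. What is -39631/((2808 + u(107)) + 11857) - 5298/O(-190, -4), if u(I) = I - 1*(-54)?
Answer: 153965447/1171254 ≈ 131.45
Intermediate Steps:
u(I) = 54 + I (u(I) = I + 54 = 54 + I)
O(Z, R) = (-205 + Z)/(14 + R) (O(Z, R) = (Z - 205)/(R + 14) = (-205 + Z)/(14 + R))
-39631/((2808 + u(107)) + 11857) - 5298/O(-190, -4) = -39631/((2808 + (54 + 107)) + 11857) - 5298*(14 - 4)/(-205 - 190) = -39631/((2808 + 161) + 11857) - 5298/(-395/10) = -39631/(2969 + 11857) - 5298/((⅒)*(-395)) = -39631/14826 - 5298/(-79/2) = -39631*1/14826 - 5298*(-2/79) = -39631/14826 + 10596/79 = 153965447/1171254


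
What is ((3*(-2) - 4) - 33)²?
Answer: 1849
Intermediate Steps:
((3*(-2) - 4) - 33)² = ((-6 - 4) - 33)² = (-10 - 33)² = (-43)² = 1849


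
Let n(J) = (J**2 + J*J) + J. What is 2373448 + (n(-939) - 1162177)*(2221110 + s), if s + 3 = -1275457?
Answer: 567700655348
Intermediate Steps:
s = -1275460 (s = -3 - 1275457 = -1275460)
n(J) = J + 2*J**2 (n(J) = (J**2 + J**2) + J = 2*J**2 + J = J + 2*J**2)
2373448 + (n(-939) - 1162177)*(2221110 + s) = 2373448 + (-939*(1 + 2*(-939)) - 1162177)*(2221110 - 1275460) = 2373448 + (-939*(1 - 1878) - 1162177)*945650 = 2373448 + (-939*(-1877) - 1162177)*945650 = 2373448 + (1762503 - 1162177)*945650 = 2373448 + 600326*945650 = 2373448 + 567698281900 = 567700655348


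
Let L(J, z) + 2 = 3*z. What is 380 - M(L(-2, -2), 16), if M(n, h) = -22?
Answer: 402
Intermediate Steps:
L(J, z) = -2 + 3*z
380 - M(L(-2, -2), 16) = 380 - 1*(-22) = 380 + 22 = 402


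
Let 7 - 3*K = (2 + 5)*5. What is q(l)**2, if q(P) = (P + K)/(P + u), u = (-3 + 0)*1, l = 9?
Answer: 1/324 ≈ 0.0030864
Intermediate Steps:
u = -3 (u = -3*1 = -3)
K = -28/3 (K = 7/3 - (2 + 5)*5/3 = 7/3 - 7*5/3 = 7/3 - 1/3*35 = 7/3 - 35/3 = -28/3 ≈ -9.3333)
q(P) = (-28/3 + P)/(-3 + P) (q(P) = (P - 28/3)/(P - 3) = (-28/3 + P)/(-3 + P))
q(l)**2 = ((-28/3 + 9)/(-3 + 9))**2 = (-1/3/6)**2 = ((1/6)*(-1/3))**2 = (-1/18)**2 = 1/324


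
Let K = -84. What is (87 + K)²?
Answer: 9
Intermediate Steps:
(87 + K)² = (87 - 84)² = 3² = 9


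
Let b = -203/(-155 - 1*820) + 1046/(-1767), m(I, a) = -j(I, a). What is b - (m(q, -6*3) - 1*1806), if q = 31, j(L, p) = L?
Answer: 351574264/191425 ≈ 1836.6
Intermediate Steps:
m(I, a) = -I
b = -73461/191425 (b = -203/(-155 - 820) + 1046*(-1/1767) = -203/(-975) - 1046/1767 = -203*(-1/975) - 1046/1767 = 203/975 - 1046/1767 = -73461/191425 ≈ -0.38376)
b - (m(q, -6*3) - 1*1806) = -73461/191425 - (-1*31 - 1*1806) = -73461/191425 - (-31 - 1806) = -73461/191425 - 1*(-1837) = -73461/191425 + 1837 = 351574264/191425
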